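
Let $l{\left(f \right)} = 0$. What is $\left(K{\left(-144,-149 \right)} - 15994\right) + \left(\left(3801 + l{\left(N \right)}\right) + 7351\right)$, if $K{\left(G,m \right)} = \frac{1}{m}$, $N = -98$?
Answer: $- \frac{721459}{149} \approx -4842.0$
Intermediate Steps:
$\left(K{\left(-144,-149 \right)} - 15994\right) + \left(\left(3801 + l{\left(N \right)}\right) + 7351\right) = \left(\frac{1}{-149} - 15994\right) + \left(\left(3801 + 0\right) + 7351\right) = \left(- \frac{1}{149} - 15994\right) + \left(3801 + 7351\right) = - \frac{2383107}{149} + 11152 = - \frac{721459}{149}$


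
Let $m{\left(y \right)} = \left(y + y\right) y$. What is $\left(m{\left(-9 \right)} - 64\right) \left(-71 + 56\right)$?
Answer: $-1470$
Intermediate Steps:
$m{\left(y \right)} = 2 y^{2}$ ($m{\left(y \right)} = 2 y y = 2 y^{2}$)
$\left(m{\left(-9 \right)} - 64\right) \left(-71 + 56\right) = \left(2 \left(-9\right)^{2} - 64\right) \left(-71 + 56\right) = \left(2 \cdot 81 - 64\right) \left(-15\right) = \left(162 - 64\right) \left(-15\right) = 98 \left(-15\right) = -1470$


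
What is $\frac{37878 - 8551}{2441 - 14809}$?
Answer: $- \frac{29327}{12368} \approx -2.3712$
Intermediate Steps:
$\frac{37878 - 8551}{2441 - 14809} = \frac{29327}{-12368} = 29327 \left(- \frac{1}{12368}\right) = - \frac{29327}{12368}$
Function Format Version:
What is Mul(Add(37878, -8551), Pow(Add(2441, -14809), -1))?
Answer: Rational(-29327, 12368) ≈ -2.3712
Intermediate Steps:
Mul(Add(37878, -8551), Pow(Add(2441, -14809), -1)) = Mul(29327, Pow(-12368, -1)) = Mul(29327, Rational(-1, 12368)) = Rational(-29327, 12368)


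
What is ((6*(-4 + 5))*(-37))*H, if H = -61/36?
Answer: 2257/6 ≈ 376.17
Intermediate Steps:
H = -61/36 (H = -61*1/36 = -61/36 ≈ -1.6944)
((6*(-4 + 5))*(-37))*H = ((6*(-4 + 5))*(-37))*(-61/36) = ((6*1)*(-37))*(-61/36) = (6*(-37))*(-61/36) = -222*(-61/36) = 2257/6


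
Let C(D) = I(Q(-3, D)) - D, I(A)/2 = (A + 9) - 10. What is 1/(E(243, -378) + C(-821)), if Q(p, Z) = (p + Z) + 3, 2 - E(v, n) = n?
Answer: -1/443 ≈ -0.0022573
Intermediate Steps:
E(v, n) = 2 - n
Q(p, Z) = 3 + Z + p (Q(p, Z) = (Z + p) + 3 = 3 + Z + p)
I(A) = -2 + 2*A (I(A) = 2*((A + 9) - 10) = 2*((9 + A) - 10) = 2*(-1 + A) = -2 + 2*A)
C(D) = -2 + D (C(D) = (-2 + 2*(3 + D - 3)) - D = (-2 + 2*D) - D = -2 + D)
1/(E(243, -378) + C(-821)) = 1/((2 - 1*(-378)) + (-2 - 821)) = 1/((2 + 378) - 823) = 1/(380 - 823) = 1/(-443) = -1/443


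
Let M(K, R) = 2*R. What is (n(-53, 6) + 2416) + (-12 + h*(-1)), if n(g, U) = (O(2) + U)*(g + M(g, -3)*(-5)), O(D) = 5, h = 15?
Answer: 2136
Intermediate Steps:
n(g, U) = (5 + U)*(30 + g) (n(g, U) = (5 + U)*(g + (2*(-3))*(-5)) = (5 + U)*(g - 6*(-5)) = (5 + U)*(g + 30) = (5 + U)*(30 + g))
(n(-53, 6) + 2416) + (-12 + h*(-1)) = ((150 + 5*(-53) + 30*6 + 6*(-53)) + 2416) + (-12 + 15*(-1)) = ((150 - 265 + 180 - 318) + 2416) + (-12 - 15) = (-253 + 2416) - 27 = 2163 - 27 = 2136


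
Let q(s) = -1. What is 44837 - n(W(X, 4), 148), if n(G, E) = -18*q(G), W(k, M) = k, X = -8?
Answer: 44819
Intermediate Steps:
n(G, E) = 18 (n(G, E) = -18*(-1) = 18)
44837 - n(W(X, 4), 148) = 44837 - 1*18 = 44837 - 18 = 44819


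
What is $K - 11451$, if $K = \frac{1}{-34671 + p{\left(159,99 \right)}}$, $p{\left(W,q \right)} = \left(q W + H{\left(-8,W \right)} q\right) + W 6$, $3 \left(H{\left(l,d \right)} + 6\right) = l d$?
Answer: $- \frac{693312247}{60546} \approx -11451.0$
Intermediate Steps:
$H{\left(l,d \right)} = -6 + \frac{d l}{3}$ ($H{\left(l,d \right)} = -6 + \frac{l d}{3} = -6 + \frac{d l}{3}$)
$p{\left(W,q \right)} = 6 W + W q + q \left(-6 - \frac{8 W}{3}\right)$ ($p{\left(W,q \right)} = \left(q W + \left(-6 + \frac{1}{3} W \left(-8\right)\right) q\right) + W 6 = \left(W q + \left(-6 - \frac{8 W}{3}\right) q\right) + 6 W = \left(W q + q \left(-6 - \frac{8 W}{3}\right)\right) + 6 W = 6 W + W q + q \left(-6 - \frac{8 W}{3}\right)$)
$K = - \frac{1}{60546}$ ($K = \frac{1}{-34671 - \left(-360 + 26235\right)} = \frac{1}{-34671 - 25875} = \frac{1}{-60546} = - \frac{1}{60546} \approx -1.6516 \cdot 10^{-5}$)
$K - 11451 = - \frac{1}{60546} - 11451 = - \frac{693312247}{60546}$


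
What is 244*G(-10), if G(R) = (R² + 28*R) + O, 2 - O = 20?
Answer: -48312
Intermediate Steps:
O = -18 (O = 2 - 1*20 = 2 - 20 = -18)
G(R) = -18 + R² + 28*R (G(R) = (R² + 28*R) - 18 = -18 + R² + 28*R)
244*G(-10) = 244*(-18 + (-10)² + 28*(-10)) = 244*(-18 + 100 - 280) = 244*(-198) = -48312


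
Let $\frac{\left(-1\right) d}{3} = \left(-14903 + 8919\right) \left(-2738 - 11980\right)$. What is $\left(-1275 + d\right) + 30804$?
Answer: $-264188007$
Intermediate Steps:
$d = -264217536$ ($d = - 3 \left(-14903 + 8919\right) \left(-2738 - 11980\right) = - 3 \left(\left(-5984\right) \left(-14718\right)\right) = \left(-3\right) 88072512 = -264217536$)
$\left(-1275 + d\right) + 30804 = \left(-1275 - 264217536\right) + 30804 = -264218811 + 30804 = -264188007$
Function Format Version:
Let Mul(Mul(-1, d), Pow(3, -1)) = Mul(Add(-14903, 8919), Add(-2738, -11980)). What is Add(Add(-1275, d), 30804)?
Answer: -264188007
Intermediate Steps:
d = -264217536 (d = Mul(-3, Mul(Add(-14903, 8919), Add(-2738, -11980))) = Mul(-3, Mul(-5984, -14718)) = Mul(-3, 88072512) = -264217536)
Add(Add(-1275, d), 30804) = Add(Add(-1275, -264217536), 30804) = Add(-264218811, 30804) = -264188007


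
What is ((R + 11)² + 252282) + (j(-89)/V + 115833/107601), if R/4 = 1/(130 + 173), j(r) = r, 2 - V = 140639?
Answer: 38963280466189781861/154368487419237 ≈ 2.5240e+5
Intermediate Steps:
V = -140637 (V = 2 - 1*140639 = 2 - 140639 = -140637)
R = 4/303 (R = 4/(130 + 173) = 4/303 ≈ 0.013201)
((R + 11)² + 252282) + (j(-89)/V + 115833/107601) = ((4/303 + 11)² + 252282) + (-89/(-140637) + 115833/107601) = ((3337/303)² + 252282) + (-89*(-1/140637) + 115833*(1/107601)) = (11135569/91809 + 252282) + (89/140637 + 38611/35867) = 23172893707/91809 + 5433327370/5044227279 = 38963280466189781861/154368487419237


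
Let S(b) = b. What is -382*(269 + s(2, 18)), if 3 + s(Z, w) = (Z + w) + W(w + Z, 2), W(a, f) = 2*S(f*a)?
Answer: -139812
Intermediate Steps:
W(a, f) = 2*a*f (W(a, f) = 2*(f*a) = 2*(a*f) = 2*a*f)
s(Z, w) = -3 + 5*Z + 5*w (s(Z, w) = -3 + ((Z + w) + 2*(w + Z)*2) = -3 + ((Z + w) + 2*(Z + w)*2) = -3 + ((Z + w) + (4*Z + 4*w)) = -3 + (5*Z + 5*w) = -3 + 5*Z + 5*w)
-382*(269 + s(2, 18)) = -382*(269 + (-3 + 5*2 + 5*18)) = -382*(269 + (-3 + 10 + 90)) = -382*(269 + 97) = -382*366 = -139812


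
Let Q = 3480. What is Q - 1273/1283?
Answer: 4463567/1283 ≈ 3479.0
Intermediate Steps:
Q - 1273/1283 = 3480 - 1273/1283 = 4463567/1283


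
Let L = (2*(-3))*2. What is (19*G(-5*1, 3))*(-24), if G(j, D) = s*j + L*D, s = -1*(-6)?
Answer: 30096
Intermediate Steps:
L = -12 (L = -6*2 = -12)
s = 6
G(j, D) = -12*D + 6*j (G(j, D) = 6*j - 12*D = -12*D + 6*j)
(19*G(-5*1, 3))*(-24) = (19*(-12*3 + 6*(-5*1)))*(-24) = (19*(-36 + 6*(-5)))*(-24) = (19*(-36 - 30))*(-24) = (19*(-66))*(-24) = -1254*(-24) = 30096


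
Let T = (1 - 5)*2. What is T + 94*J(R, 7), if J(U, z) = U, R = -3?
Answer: -290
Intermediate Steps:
T = -8 (T = -4*2 = -8)
T + 94*J(R, 7) = -8 + 94*(-3) = -8 - 282 = -290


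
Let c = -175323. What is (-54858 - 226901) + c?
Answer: -457082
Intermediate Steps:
(-54858 - 226901) + c = (-54858 - 226901) - 175323 = -281759 - 175323 = -457082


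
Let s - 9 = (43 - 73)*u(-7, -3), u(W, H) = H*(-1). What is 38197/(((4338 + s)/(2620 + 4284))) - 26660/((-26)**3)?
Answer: 1158779287577/18705258 ≈ 61949.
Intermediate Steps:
u(W, H) = -H
s = -81 (s = 9 + (43 - 73)*(-1*(-3)) = 9 - 30*3 = 9 - 90 = -81)
38197/(((4338 + s)/(2620 + 4284))) - 26660/((-26)**3) = 38197/(((4338 - 81)/(2620 + 4284))) - 26660/((-26)**3) = 38197/((4257/6904)) - 26660/(-17576) = 38197/((4257*(1/6904))) - 26660*(-1/17576) = 38197/(4257/6904) + 6665/4394 = 38197*(6904/4257) + 6665/4394 = 263712088/4257 + 6665/4394 = 1158779287577/18705258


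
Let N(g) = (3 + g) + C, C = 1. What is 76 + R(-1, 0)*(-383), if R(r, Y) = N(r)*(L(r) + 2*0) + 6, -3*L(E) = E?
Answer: -2605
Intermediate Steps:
L(E) = -E/3
N(g) = 4 + g (N(g) = (3 + g) + 1 = 4 + g)
R(r, Y) = 6 - r*(4 + r)/3 (R(r, Y) = (4 + r)*(-r/3 + 2*0) + 6 = (4 + r)*(-r/3 + 0) + 6 = (4 + r)*(-r/3) + 6 = -r*(4 + r)/3 + 6 = 6 - r*(4 + r)/3)
76 + R(-1, 0)*(-383) = 76 + (6 - 1/3*(-1)*(4 - 1))*(-383) = 76 + (6 - 1/3*(-1)*3)*(-383) = 76 + (6 + 1)*(-383) = 76 + 7*(-383) = 76 - 2681 = -2605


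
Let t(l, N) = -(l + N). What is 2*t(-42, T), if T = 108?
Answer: -132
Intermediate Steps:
t(l, N) = -N - l (t(l, N) = -(N + l) = -N - l)
2*t(-42, T) = 2*(-1*108 - 1*(-42)) = 2*(-108 + 42) = 2*(-66) = -132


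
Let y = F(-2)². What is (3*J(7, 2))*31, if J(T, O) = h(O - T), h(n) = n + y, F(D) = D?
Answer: -93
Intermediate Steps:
y = 4 (y = (-2)² = 4)
h(n) = 4 + n (h(n) = n + 4 = 4 + n)
J(T, O) = 4 + O - T (J(T, O) = 4 + (O - T) = 4 + O - T)
(3*J(7, 2))*31 = (3*(4 + 2 - 1*7))*31 = (3*(4 + 2 - 7))*31 = (3*(-1))*31 = -3*31 = -93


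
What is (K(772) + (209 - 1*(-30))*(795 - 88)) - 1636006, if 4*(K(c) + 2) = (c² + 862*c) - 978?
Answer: -2303835/2 ≈ -1.1519e+6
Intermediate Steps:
K(c) = -493/2 + c²/4 + 431*c/2 (K(c) = -2 + ((c² + 862*c) - 978)/4 = -2 + (-978 + c² + 862*c)/4 = -2 + (-489/2 + c²/4 + 431*c/2) = -493/2 + c²/4 + 431*c/2)
(K(772) + (209 - 1*(-30))*(795 - 88)) - 1636006 = ((-493/2 + (¼)*772² + (431/2)*772) + (209 - 1*(-30))*(795 - 88)) - 1636006 = ((-493/2 + (¼)*595984 + 166366) + (209 + 30)*707) - 1636006 = ((-493/2 + 148996 + 166366) + 239*707) - 1636006 = (630231/2 + 168973) - 1636006 = 968177/2 - 1636006 = -2303835/2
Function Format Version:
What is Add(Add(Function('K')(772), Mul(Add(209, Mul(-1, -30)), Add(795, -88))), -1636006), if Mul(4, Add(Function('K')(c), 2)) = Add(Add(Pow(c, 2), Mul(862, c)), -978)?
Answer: Rational(-2303835, 2) ≈ -1.1519e+6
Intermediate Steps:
Function('K')(c) = Add(Rational(-493, 2), Mul(Rational(1, 4), Pow(c, 2)), Mul(Rational(431, 2), c)) (Function('K')(c) = Add(-2, Mul(Rational(1, 4), Add(Add(Pow(c, 2), Mul(862, c)), -978))) = Add(-2, Mul(Rational(1, 4), Add(-978, Pow(c, 2), Mul(862, c)))) = Add(-2, Add(Rational(-489, 2), Mul(Rational(1, 4), Pow(c, 2)), Mul(Rational(431, 2), c))) = Add(Rational(-493, 2), Mul(Rational(1, 4), Pow(c, 2)), Mul(Rational(431, 2), c)))
Add(Add(Function('K')(772), Mul(Add(209, Mul(-1, -30)), Add(795, -88))), -1636006) = Add(Add(Add(Rational(-493, 2), Mul(Rational(1, 4), Pow(772, 2)), Mul(Rational(431, 2), 772)), Mul(Add(209, Mul(-1, -30)), Add(795, -88))), -1636006) = Add(Add(Add(Rational(-493, 2), Mul(Rational(1, 4), 595984), 166366), Mul(Add(209, 30), 707)), -1636006) = Add(Add(Add(Rational(-493, 2), 148996, 166366), Mul(239, 707)), -1636006) = Add(Add(Rational(630231, 2), 168973), -1636006) = Add(Rational(968177, 2), -1636006) = Rational(-2303835, 2)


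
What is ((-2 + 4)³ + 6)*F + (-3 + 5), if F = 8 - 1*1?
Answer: 100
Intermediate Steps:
F = 7 (F = 8 - 1 = 7)
((-2 + 4)³ + 6)*F + (-3 + 5) = ((-2 + 4)³ + 6)*7 + (-3 + 5) = (2³ + 6)*7 + 2 = (8 + 6)*7 + 2 = 14*7 + 2 = 98 + 2 = 100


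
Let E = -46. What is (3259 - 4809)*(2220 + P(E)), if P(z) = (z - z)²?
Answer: -3441000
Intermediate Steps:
P(z) = 0 (P(z) = 0² = 0)
(3259 - 4809)*(2220 + P(E)) = (3259 - 4809)*(2220 + 0) = -1550*2220 = -3441000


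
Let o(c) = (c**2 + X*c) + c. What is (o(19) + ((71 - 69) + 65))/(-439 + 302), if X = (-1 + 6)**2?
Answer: -922/137 ≈ -6.7299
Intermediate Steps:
X = 25 (X = 5**2 = 25)
o(c) = c**2 + 26*c (o(c) = (c**2 + 25*c) + c = c**2 + 26*c)
(o(19) + ((71 - 69) + 65))/(-439 + 302) = (19*(26 + 19) + ((71 - 69) + 65))/(-439 + 302) = (19*45 + (2 + 65))/(-137) = (855 + 67)*(-1/137) = 922*(-1/137) = -922/137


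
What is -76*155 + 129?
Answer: -11651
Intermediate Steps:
-76*155 + 129 = -11780 + 129 = -11651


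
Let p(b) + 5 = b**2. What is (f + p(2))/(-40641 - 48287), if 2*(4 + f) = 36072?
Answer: -18031/88928 ≈ -0.20276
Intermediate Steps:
f = 18032 (f = -4 + (1/2)*36072 = -4 + 18036 = 18032)
p(b) = -5 + b**2
(f + p(2))/(-40641 - 48287) = (18032 + (-5 + 2**2))/(-40641 - 48287) = (18032 + (-5 + 4))/(-88928) = (18032 - 1)*(-1/88928) = 18031*(-1/88928) = -18031/88928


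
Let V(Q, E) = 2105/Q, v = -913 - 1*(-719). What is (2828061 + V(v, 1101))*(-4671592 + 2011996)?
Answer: -729582673940742/97 ≈ -7.5215e+12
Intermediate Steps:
v = -194 (v = -913 + 719 = -194)
(2828061 + V(v, 1101))*(-4671592 + 2011996) = (2828061 + 2105/(-194))*(-4671592 + 2011996) = (2828061 + 2105*(-1/194))*(-2659596) = (2828061 - 2105/194)*(-2659596) = (548641729/194)*(-2659596) = -729582673940742/97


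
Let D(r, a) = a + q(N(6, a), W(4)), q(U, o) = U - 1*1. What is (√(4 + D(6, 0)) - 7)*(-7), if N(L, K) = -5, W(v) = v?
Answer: 49 - 7*I*√2 ≈ 49.0 - 9.8995*I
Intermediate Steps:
q(U, o) = -1 + U (q(U, o) = U - 1 = -1 + U)
D(r, a) = -6 + a (D(r, a) = a + (-1 - 5) = a - 6 = -6 + a)
(√(4 + D(6, 0)) - 7)*(-7) = (√(4 + (-6 + 0)) - 7)*(-7) = (√(4 - 6) - 7)*(-7) = (√(-2) - 7)*(-7) = (I*√2 - 7)*(-7) = (-7 + I*√2)*(-7) = 49 - 7*I*√2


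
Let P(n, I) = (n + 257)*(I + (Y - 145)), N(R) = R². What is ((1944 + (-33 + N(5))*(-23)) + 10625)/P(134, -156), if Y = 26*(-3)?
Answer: -12753/148189 ≈ -0.086059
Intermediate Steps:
Y = -78
P(n, I) = (-223 + I)*(257 + n) (P(n, I) = (n + 257)*(I + (-78 - 145)) = (257 + n)*(I - 223) = (257 + n)*(-223 + I) = (-223 + I)*(257 + n))
((1944 + (-33 + N(5))*(-23)) + 10625)/P(134, -156) = ((1944 + (-33 + 5²)*(-23)) + 10625)/(-57311 - 223*134 + 257*(-156) - 156*134) = ((1944 + (-33 + 25)*(-23)) + 10625)/(-57311 - 29882 - 40092 - 20904) = ((1944 - 8*(-23)) + 10625)/(-148189) = ((1944 + 184) + 10625)*(-1/148189) = (2128 + 10625)*(-1/148189) = 12753*(-1/148189) = -12753/148189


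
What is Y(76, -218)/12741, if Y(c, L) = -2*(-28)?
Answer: 56/12741 ≈ 0.0043953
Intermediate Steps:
Y(c, L) = 56
Y(76, -218)/12741 = 56/12741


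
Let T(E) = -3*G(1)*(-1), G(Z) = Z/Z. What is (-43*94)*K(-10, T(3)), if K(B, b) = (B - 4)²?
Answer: -792232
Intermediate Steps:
G(Z) = 1
T(E) = 3 (T(E) = -3*1*(-1) = -3*(-1) = 3)
K(B, b) = (-4 + B)²
(-43*94)*K(-10, T(3)) = (-43*94)*(-4 - 10)² = -4042*(-14)² = -4042*196 = -792232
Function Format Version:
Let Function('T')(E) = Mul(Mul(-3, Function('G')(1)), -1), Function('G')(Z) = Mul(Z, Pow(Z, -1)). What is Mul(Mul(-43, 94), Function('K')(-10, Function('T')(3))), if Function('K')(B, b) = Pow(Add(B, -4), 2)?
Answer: -792232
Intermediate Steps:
Function('G')(Z) = 1
Function('T')(E) = 3 (Function('T')(E) = Mul(Mul(-3, 1), -1) = Mul(-3, -1) = 3)
Function('K')(B, b) = Pow(Add(-4, B), 2)
Mul(Mul(-43, 94), Function('K')(-10, Function('T')(3))) = Mul(Mul(-43, 94), Pow(Add(-4, -10), 2)) = Mul(-4042, Pow(-14, 2)) = Mul(-4042, 196) = -792232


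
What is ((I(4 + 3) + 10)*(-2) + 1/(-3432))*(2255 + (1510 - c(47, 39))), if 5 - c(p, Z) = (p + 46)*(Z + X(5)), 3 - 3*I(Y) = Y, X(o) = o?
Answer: -8982839/66 ≈ -1.3610e+5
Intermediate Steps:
I(Y) = 1 - Y/3
c(p, Z) = 5 - (5 + Z)*(46 + p) (c(p, Z) = 5 - (p + 46)*(Z + 5) = 5 - (46 + p)*(5 + Z) = 5 - (5 + Z)*(46 + p))
((I(4 + 3) + 10)*(-2) + 1/(-3432))*(2255 + (1510 - c(47, 39))) = (((1 - (4 + 3)/3) + 10)*(-2) + 1/(-3432))*(2255 + (1510 - (-225 - 46*39 - 5*47 - 1*39*47))) = (((1 - 1/3*7) + 10)*(-2) - 1/3432)*(2255 + (1510 - (-225 - 1794 - 235 - 1833))) = (((1 - 7/3) + 10)*(-2) - 1/3432)*(2255 + (1510 - 1*(-4087))) = ((-4/3 + 10)*(-2) - 1/3432)*(2255 + (1510 + 4087)) = ((26/3)*(-2) - 1/3432)*(2255 + 5597) = (-52/3 - 1/3432)*7852 = -59489/3432*7852 = -8982839/66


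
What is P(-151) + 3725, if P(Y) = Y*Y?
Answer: 26526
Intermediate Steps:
P(Y) = Y²
P(-151) + 3725 = (-151)² + 3725 = 22801 + 3725 = 26526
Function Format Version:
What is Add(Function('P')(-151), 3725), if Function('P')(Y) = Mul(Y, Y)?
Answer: 26526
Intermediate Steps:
Function('P')(Y) = Pow(Y, 2)
Add(Function('P')(-151), 3725) = Add(Pow(-151, 2), 3725) = Add(22801, 3725) = 26526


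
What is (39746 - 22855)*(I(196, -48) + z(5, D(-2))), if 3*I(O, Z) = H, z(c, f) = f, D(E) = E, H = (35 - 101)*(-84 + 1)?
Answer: 30809184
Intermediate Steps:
H = 5478 (H = -66*(-83) = 5478)
I(O, Z) = 1826 (I(O, Z) = (⅓)*5478 = 1826)
(39746 - 22855)*(I(196, -48) + z(5, D(-2))) = (39746 - 22855)*(1826 - 2) = 16891*1824 = 30809184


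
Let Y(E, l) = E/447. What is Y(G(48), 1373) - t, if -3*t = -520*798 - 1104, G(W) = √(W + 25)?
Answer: -138688 + √73/447 ≈ -1.3869e+5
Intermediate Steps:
G(W) = √(25 + W)
t = 138688 (t = -(-520*798 - 1104)/3 = -(-414960 - 1104)/3 = -⅓*(-416064) = 138688)
Y(E, l) = E/447 (Y(E, l) = E*(1/447) = E/447)
Y(G(48), 1373) - t = √(25 + 48)/447 - 1*138688 = √73/447 - 138688 = -138688 + √73/447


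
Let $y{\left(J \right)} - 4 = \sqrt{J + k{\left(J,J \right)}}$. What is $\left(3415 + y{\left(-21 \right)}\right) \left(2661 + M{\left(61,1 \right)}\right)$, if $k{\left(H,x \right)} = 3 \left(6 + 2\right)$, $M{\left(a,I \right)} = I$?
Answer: $9101378 + 2662 \sqrt{3} \approx 9.106 \cdot 10^{6}$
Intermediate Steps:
$k{\left(H,x \right)} = 24$ ($k{\left(H,x \right)} = 3 \cdot 8 = 24$)
$y{\left(J \right)} = 4 + \sqrt{24 + J}$ ($y{\left(J \right)} = 4 + \sqrt{J + 24} = 4 + \sqrt{24 + J}$)
$\left(3415 + y{\left(-21 \right)}\right) \left(2661 + M{\left(61,1 \right)}\right) = \left(3415 + \left(4 + \sqrt{24 - 21}\right)\right) \left(2661 + 1\right) = \left(3415 + \left(4 + \sqrt{3}\right)\right) 2662 = \left(3419 + \sqrt{3}\right) 2662 = 9101378 + 2662 \sqrt{3}$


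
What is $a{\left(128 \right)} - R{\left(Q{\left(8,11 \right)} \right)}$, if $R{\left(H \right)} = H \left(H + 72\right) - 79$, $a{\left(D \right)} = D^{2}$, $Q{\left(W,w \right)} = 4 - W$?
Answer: $16735$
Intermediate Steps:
$R{\left(H \right)} = -79 + H \left(72 + H\right)$ ($R{\left(H \right)} = H \left(72 + H\right) - 79 = -79 + H \left(72 + H\right)$)
$a{\left(128 \right)} - R{\left(Q{\left(8,11 \right)} \right)} = 128^{2} - \left(-79 + \left(4 - 8\right)^{2} + 72 \left(4 - 8\right)\right) = 16384 - \left(-79 + \left(4 - 8\right)^{2} + 72 \left(4 - 8\right)\right) = 16384 - \left(-79 + \left(-4\right)^{2} + 72 \left(-4\right)\right) = 16384 - \left(-79 + 16 - 288\right) = 16384 - -351 = 16384 + 351 = 16735$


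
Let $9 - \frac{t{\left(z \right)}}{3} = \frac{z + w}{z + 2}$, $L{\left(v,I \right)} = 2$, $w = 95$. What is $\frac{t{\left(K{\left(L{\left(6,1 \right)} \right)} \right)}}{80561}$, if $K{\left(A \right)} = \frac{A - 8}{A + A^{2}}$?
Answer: $- \frac{255}{80561} \approx -0.0031653$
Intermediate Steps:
$K{\left(A \right)} = \frac{-8 + A}{A + A^{2}}$
$t{\left(z \right)} = 27 - \frac{3 \left(95 + z\right)}{2 + z}$ ($t{\left(z \right)} = 27 - 3 \frac{z + 95}{z + 2} = 27 - 3 \frac{95 + z}{2 + z} = 27 - \frac{3 \left(95 + z\right)}{2 + z}$)
$\frac{t{\left(K{\left(L{\left(6,1 \right)} \right)} \right)}}{80561} = \frac{3 \frac{1}{2 + \frac{-8 + 2}{2 \left(1 + 2\right)}} \left(-77 + 8 \frac{-8 + 2}{2 \left(1 + 2\right)}\right)}{80561} = \frac{3 \left(-77 + 8 \cdot \frac{1}{2} \cdot \frac{1}{3} \left(-6\right)\right)}{2 + \frac{1}{2} \cdot \frac{1}{3} \left(-6\right)} \frac{1}{80561} = \frac{3 \left(-77 + 8 \left(-1\right)\right)}{2 - 1} \cdot \frac{1}{80561} = \frac{3 \left(-77 - 8\right)}{1} \cdot \frac{1}{80561} = 3 \cdot 1 \left(-85\right) \frac{1}{80561} = \left(-255\right) \frac{1}{80561} = - \frac{255}{80561}$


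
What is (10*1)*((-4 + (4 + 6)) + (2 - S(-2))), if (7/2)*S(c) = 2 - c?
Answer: 480/7 ≈ 68.571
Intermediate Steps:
S(c) = 4/7 - 2*c/7 (S(c) = 2*(2 - c)/7 = 4/7 - 2*c/7)
(10*1)*((-4 + (4 + 6)) + (2 - S(-2))) = (10*1)*((-4 + (4 + 6)) + (2 - (4/7 - 2/7*(-2)))) = 10*((-4 + 10) + (2 - (4/7 + 4/7))) = 10*(6 + (2 - 1*8/7)) = 10*(6 + (2 - 8/7)) = 10*(6 + 6/7) = 10*(48/7) = 480/7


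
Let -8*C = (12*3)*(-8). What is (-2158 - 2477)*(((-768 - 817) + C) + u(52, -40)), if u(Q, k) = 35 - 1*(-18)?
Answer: 6933960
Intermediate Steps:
u(Q, k) = 53 (u(Q, k) = 35 + 18 = 53)
C = 36 (C = -12*3*(-8)/8 = -9*(-8)/2 = -1/8*(-288) = 36)
(-2158 - 2477)*(((-768 - 817) + C) + u(52, -40)) = (-2158 - 2477)*(((-768 - 817) + 36) + 53) = -4635*((-1585 + 36) + 53) = -4635*(-1549 + 53) = -4635*(-1496) = 6933960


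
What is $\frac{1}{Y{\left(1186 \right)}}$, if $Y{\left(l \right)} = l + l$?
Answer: $\frac{1}{2372} \approx 0.00042159$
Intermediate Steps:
$Y{\left(l \right)} = 2 l$
$\frac{1}{Y{\left(1186 \right)}} = \frac{1}{2 \cdot 1186} = \frac{1}{2372}$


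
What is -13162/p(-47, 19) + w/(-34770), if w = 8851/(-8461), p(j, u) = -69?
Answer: 430235092651/2255448770 ≈ 190.75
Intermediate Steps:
w = -8851/8461 (w = 8851*(-1/8461) = -8851/8461 ≈ -1.0461)
-13162/p(-47, 19) + w/(-34770) = -13162/(-69) - 8851/8461/(-34770) = -13162*(-1/69) - 8851/8461*(-1/34770) = 13162/69 + 8851/294188970 = 430235092651/2255448770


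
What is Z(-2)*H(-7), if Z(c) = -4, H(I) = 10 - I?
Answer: -68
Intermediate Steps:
Z(-2)*H(-7) = -4*(10 - 1*(-7)) = -4*(10 + 7) = -4*17 = -68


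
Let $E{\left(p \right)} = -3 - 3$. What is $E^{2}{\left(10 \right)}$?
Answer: $36$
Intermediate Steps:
$E{\left(p \right)} = -6$ ($E{\left(p \right)} = -3 - 3 = -6$)
$E^{2}{\left(10 \right)} = \left(-6\right)^{2} = 36$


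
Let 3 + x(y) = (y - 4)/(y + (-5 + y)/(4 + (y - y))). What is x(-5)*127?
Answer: -1143/5 ≈ -228.60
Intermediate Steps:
x(y) = -3 + (-4 + y)/(-5/4 + 5*y/4) (x(y) = -3 + (y - 4)/(y + (-5 + y)/(4 + (y - y))) = -3 + (-4 + y)/(y + (-5 + y)/(4 + 0)) = -3 + (-4 + y)/(y + (-5 + y)/4) = -3 + (-4 + y)/(y + (-5 + y)*(¼)) = -3 + (-4 + y)/(y + (-5/4 + y/4)) = -3 + (-4 + y)/(-5/4 + 5*y/4))
x(-5)*127 = ((-1 - 11*(-5))/(5*(-1 - 5)))*127 = ((⅕)*(-1 + 55)/(-6))*127 = ((⅕)*(-⅙)*54)*127 = -9/5*127 = -1143/5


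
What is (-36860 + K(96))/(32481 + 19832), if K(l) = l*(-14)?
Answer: -38204/52313 ≈ -0.73030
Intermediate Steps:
K(l) = -14*l
(-36860 + K(96))/(32481 + 19832) = (-36860 - 14*96)/(32481 + 19832) = (-36860 - 1344)/52313 = -38204*1/52313 = -38204/52313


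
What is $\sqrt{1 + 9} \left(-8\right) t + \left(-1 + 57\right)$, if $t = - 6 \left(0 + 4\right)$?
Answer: $56 + 192 \sqrt{10} \approx 663.16$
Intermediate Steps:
$t = -24$ ($t = \left(-6\right) 4 = -24$)
$\sqrt{1 + 9} \left(-8\right) t + \left(-1 + 57\right) = \sqrt{1 + 9} \left(-8\right) \left(-24\right) + \left(-1 + 57\right) = \sqrt{10} \left(-8\right) \left(-24\right) + 56 = - 8 \sqrt{10} \left(-24\right) + 56 = 192 \sqrt{10} + 56 = 56 + 192 \sqrt{10}$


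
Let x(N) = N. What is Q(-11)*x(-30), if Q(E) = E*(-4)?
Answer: -1320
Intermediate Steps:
Q(E) = -4*E
Q(-11)*x(-30) = -4*(-11)*(-30) = 44*(-30) = -1320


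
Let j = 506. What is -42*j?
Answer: -21252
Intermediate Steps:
-42*j = -42*506 = -1*21252 = -21252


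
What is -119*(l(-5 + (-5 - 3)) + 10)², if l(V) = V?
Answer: -1071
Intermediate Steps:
-119*(l(-5 + (-5 - 3)) + 10)² = -119*((-5 + (-5 - 3)) + 10)² = -119*((-5 - 8) + 10)² = -119*(-13 + 10)² = -119*(-3)² = -119*9 = -1071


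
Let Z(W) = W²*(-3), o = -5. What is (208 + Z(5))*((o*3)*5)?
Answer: -9975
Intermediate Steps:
Z(W) = -3*W²
(208 + Z(5))*((o*3)*5) = (208 - 3*5²)*(-5*3*5) = (208 - 3*25)*(-15*5) = (208 - 75)*(-75) = 133*(-75) = -9975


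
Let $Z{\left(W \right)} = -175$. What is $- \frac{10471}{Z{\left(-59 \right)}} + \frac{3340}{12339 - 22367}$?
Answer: $\frac{26104672}{438725} \approx 59.501$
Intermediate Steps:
$- \frac{10471}{Z{\left(-59 \right)}} + \frac{3340}{12339 - 22367} = - \frac{10471}{-175} + \frac{3340}{12339 - 22367} = \left(-10471\right) \left(- \frac{1}{175}\right) + \frac{3340}{12339 - 22367} = \frac{10471}{175} + \frac{3340}{-10028} = \frac{10471}{175} + 3340 \left(- \frac{1}{10028}\right) = \frac{10471}{175} - \frac{835}{2507} = \frac{26104672}{438725}$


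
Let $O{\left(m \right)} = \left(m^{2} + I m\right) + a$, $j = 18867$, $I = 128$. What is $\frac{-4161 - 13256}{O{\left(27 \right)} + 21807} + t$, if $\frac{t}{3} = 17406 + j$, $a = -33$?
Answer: $\frac{2824815004}{25959} \approx 1.0882 \cdot 10^{5}$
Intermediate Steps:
$O{\left(m \right)} = -33 + m^{2} + 128 m$ ($O{\left(m \right)} = \left(m^{2} + 128 m\right) - 33 = -33 + m^{2} + 128 m$)
$t = 108819$ ($t = 3 \left(17406 + 18867\right) = 3 \cdot 36273 = 108819$)
$\frac{-4161 - 13256}{O{\left(27 \right)} + 21807} + t = \frac{-4161 - 13256}{\left(-33 + 27^{2} + 128 \cdot 27\right) + 21807} + 108819 = - \frac{17417}{\left(-33 + 729 + 3456\right) + 21807} + 108819 = - \frac{17417}{4152 + 21807} + 108819 = - \frac{17417}{25959} + 108819 = \frac{2824815004}{25959}$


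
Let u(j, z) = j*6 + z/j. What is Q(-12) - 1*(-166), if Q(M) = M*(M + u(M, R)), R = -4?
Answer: 1170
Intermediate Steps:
u(j, z) = 6*j + z/j
Q(M) = M*(-4/M + 7*M) (Q(M) = M*(M + (6*M - 4/M)) = M*(M + (-4/M + 6*M)) = M*(-4/M + 7*M))
Q(-12) - 1*(-166) = (-4 + 7*(-12)**2) - 1*(-166) = (-4 + 7*144) + 166 = (-4 + 1008) + 166 = 1004 + 166 = 1170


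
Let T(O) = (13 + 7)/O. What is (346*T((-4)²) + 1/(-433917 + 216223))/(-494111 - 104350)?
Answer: -15692109/21713561489 ≈ -0.00072269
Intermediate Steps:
T(O) = 20/O
(346*T((-4)²) + 1/(-433917 + 216223))/(-494111 - 104350) = (346*(20/((-4)²)) + 1/(-433917 + 216223))/(-494111 - 104350) = (346*(20/16) + 1/(-217694))/(-598461) = (346*(20*(1/16)) - 1/217694)*(-1/598461) = (346*(5/4) - 1/217694)*(-1/598461) = (865/2 - 1/217694)*(-1/598461) = (47076327/108847)*(-1/598461) = -15692109/21713561489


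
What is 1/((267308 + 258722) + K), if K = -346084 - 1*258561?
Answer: -1/78615 ≈ -1.2720e-5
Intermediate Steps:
K = -604645 (K = -346084 - 258561 = -604645)
1/((267308 + 258722) + K) = 1/((267308 + 258722) - 604645) = 1/(526030 - 604645) = 1/(-78615) = -1/78615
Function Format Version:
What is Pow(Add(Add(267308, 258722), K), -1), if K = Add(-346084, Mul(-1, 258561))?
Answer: Rational(-1, 78615) ≈ -1.2720e-5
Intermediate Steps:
K = -604645 (K = Add(-346084, -258561) = -604645)
Pow(Add(Add(267308, 258722), K), -1) = Pow(Add(Add(267308, 258722), -604645), -1) = Pow(Add(526030, -604645), -1) = Pow(-78615, -1) = Rational(-1, 78615)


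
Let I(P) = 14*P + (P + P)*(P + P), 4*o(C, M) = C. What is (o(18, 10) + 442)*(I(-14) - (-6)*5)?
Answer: 275937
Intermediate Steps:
o(C, M) = C/4
I(P) = 4*P² + 14*P (I(P) = 14*P + (2*P)*(2*P) = 14*P + 4*P² = 4*P² + 14*P)
(o(18, 10) + 442)*(I(-14) - (-6)*5) = ((¼)*18 + 442)*(2*(-14)*(7 + 2*(-14)) - (-6)*5) = (9/2 + 442)*(2*(-14)*(7 - 28) - 1*(-30)) = 893*(2*(-14)*(-21) + 30)/2 = 893*(588 + 30)/2 = (893/2)*618 = 275937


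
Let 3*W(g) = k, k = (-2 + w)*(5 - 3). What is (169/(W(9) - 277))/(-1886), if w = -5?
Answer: 3/9430 ≈ 0.00031813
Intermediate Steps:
k = -14 (k = (-2 - 5)*(5 - 3) = -7*2 = -14)
W(g) = -14/3 (W(g) = (⅓)*(-14) = -14/3)
(169/(W(9) - 277))/(-1886) = (169/(-14/3 - 277))/(-1886) = (169/(-845/3))*(-1/1886) = -3/845*169*(-1/1886) = -⅗*(-1/1886) = 3/9430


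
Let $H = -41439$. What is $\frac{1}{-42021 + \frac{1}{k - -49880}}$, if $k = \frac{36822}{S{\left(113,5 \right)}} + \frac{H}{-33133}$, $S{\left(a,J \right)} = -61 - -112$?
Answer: $- \frac{1676637505}{70453984564472} \approx -2.3798 \cdot 10^{-5}$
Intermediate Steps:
$S{\left(a,J \right)} = 51$ ($S{\left(a,J \right)} = -61 + 112 = 51$)
$k = \frac{23963465}{33133}$ ($k = \frac{36822}{51} - \frac{41439}{-33133} = 36822 \cdot \frac{1}{51} - - \frac{41439}{33133} = 722 + \frac{41439}{33133} = \frac{23963465}{33133} \approx 723.25$)
$\frac{1}{-42021 + \frac{1}{k - -49880}} = \frac{1}{-42021 + \frac{1}{\frac{23963465}{33133} - -49880}} = \frac{1}{-42021 + \frac{1}{\frac{23963465}{33133} + 49880}} = \frac{1}{-42021 + \frac{1}{\frac{1676637505}{33133}}} = \frac{1}{-42021 + \frac{33133}{1676637505}} = \frac{1}{- \frac{70453984564472}{1676637505}} = - \frac{1676637505}{70453984564472}$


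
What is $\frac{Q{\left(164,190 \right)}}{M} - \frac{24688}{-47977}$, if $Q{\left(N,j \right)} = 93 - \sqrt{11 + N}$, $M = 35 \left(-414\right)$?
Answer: $\frac{117755753}{231728910} + \frac{\sqrt{7}}{2898} \approx 0.50907$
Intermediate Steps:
$M = -14490$
$\frac{Q{\left(164,190 \right)}}{M} - \frac{24688}{-47977} = \frac{93 - \sqrt{11 + 164}}{-14490} - \frac{24688}{-47977} = \left(93 - \sqrt{175}\right) \left(- \frac{1}{14490}\right) - - \frac{24688}{47977} = \left(93 - 5 \sqrt{7}\right) \left(- \frac{1}{14490}\right) + \frac{24688}{47977} = \left(- \frac{31}{4830} + \frac{\sqrt{7}}{2898}\right) + \frac{24688}{47977} = \frac{117755753}{231728910} + \frac{\sqrt{7}}{2898}$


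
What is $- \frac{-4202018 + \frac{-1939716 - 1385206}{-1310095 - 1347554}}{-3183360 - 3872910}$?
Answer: $- \frac{1116748561076}{1875308890923} \approx -0.5955$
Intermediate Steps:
$- \frac{-4202018 + \frac{-1939716 - 1385206}{-1310095 - 1347554}}{-3183360 - 3872910} = - \frac{-4202018 - \frac{3324922}{-2657649}}{-7056270} = - \frac{\left(-4202018 - - \frac{3324922}{2657649}\right) \left(-1\right)}{7056270} = - \frac{\left(-4202018 + \frac{3324922}{2657649}\right) \left(-1\right)}{7056270} = - \frac{\left(-11167485610760\right) \left(-1\right)}{2657649 \cdot 7056270} = \left(-1\right) \frac{1116748561076}{1875308890923} = - \frac{1116748561076}{1875308890923}$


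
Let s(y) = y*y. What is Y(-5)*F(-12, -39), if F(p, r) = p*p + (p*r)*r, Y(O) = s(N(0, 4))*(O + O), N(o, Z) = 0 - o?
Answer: 0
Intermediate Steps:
N(o, Z) = -o
s(y) = y²
Y(O) = 0 (Y(O) = (-1*0)²*(O + O) = 0²*(2*O) = 0*(2*O) = 0)
F(p, r) = p² + p*r²
Y(-5)*F(-12, -39) = 0*(-12*(-12 + (-39)²)) = 0*(-12*(-12 + 1521)) = 0*(-12*1509) = 0*(-18108) = 0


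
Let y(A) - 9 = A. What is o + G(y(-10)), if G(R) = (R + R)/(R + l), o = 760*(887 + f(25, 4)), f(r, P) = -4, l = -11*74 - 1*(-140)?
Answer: 452979002/675 ≈ 6.7108e+5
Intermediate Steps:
y(A) = 9 + A
l = -674 (l = -814 + 140 = -674)
o = 671080 (o = 760*(887 - 4) = 760*883 = 671080)
G(R) = 2*R/(-674 + R) (G(R) = (R + R)/(R - 674) = (2*R)/(-674 + R) = 2*R/(-674 + R))
o + G(y(-10)) = 671080 + 2*(9 - 10)/(-674 + (9 - 10)) = 671080 + 2*(-1)/(-674 - 1) = 671080 + 2*(-1)/(-675) = 671080 + 2*(-1)*(-1/675) = 671080 + 2/675 = 452979002/675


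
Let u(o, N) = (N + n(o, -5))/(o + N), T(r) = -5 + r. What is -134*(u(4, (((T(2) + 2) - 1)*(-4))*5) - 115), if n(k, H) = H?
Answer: 336675/22 ≈ 15303.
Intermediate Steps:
u(o, N) = (-5 + N)/(N + o) (u(o, N) = (N - 5)/(o + N) = (-5 + N)/(N + o))
-134*(u(4, (((T(2) + 2) - 1)*(-4))*5) - 115) = -134*((-5 + ((((-5 + 2) + 2) - 1)*(-4))*5)/(((((-5 + 2) + 2) - 1)*(-4))*5 + 4) - 115) = -134*((-5 + (((-3 + 2) - 1)*(-4))*5)/((((-3 + 2) - 1)*(-4))*5 + 4) - 115) = -134*((-5 + ((-1 - 1)*(-4))*5)/(((-1 - 1)*(-4))*5 + 4) - 115) = -134*((-5 - 2*(-4)*5)/(-2*(-4)*5 + 4) - 115) = -134*((-5 + 8*5)/(8*5 + 4) - 115) = -134*((-5 + 40)/(40 + 4) - 115) = -134*(35/44 - 115) = -134*(-5025/44) = 336675/22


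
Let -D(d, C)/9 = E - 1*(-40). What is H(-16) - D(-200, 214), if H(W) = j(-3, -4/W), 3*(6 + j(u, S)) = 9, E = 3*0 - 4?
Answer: 321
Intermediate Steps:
E = -4 (E = 0 - 4 = -4)
j(u, S) = -3 (j(u, S) = -6 + (⅓)*9 = -6 + 3 = -3)
H(W) = -3
D(d, C) = -324 (D(d, C) = -9*(-4 - 1*(-40)) = -9*(-4 + 40) = -9*36 = -324)
H(-16) - D(-200, 214) = -3 - 1*(-324) = -3 + 324 = 321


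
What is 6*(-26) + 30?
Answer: -126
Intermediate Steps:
6*(-26) + 30 = -156 + 30 = -126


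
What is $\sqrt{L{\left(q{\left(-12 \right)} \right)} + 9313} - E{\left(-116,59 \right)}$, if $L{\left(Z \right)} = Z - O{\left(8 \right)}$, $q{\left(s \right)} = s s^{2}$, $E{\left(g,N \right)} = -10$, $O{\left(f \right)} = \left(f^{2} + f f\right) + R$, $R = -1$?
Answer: $10 + \sqrt{7458} \approx 96.36$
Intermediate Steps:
$O{\left(f \right)} = -1 + 2 f^{2}$ ($O{\left(f \right)} = \left(f^{2} + f f\right) - 1 = \left(f^{2} + f^{2}\right) - 1 = 2 f^{2} - 1 = -1 + 2 f^{2}$)
$q{\left(s \right)} = s^{3}$
$L{\left(Z \right)} = -127 + Z$ ($L{\left(Z \right)} = Z - \left(-1 + 2 \cdot 8^{2}\right) = Z - \left(-1 + 2 \cdot 64\right) = Z - \left(-1 + 128\right) = Z - 127 = -127 + Z$)
$\sqrt{L{\left(q{\left(-12 \right)} \right)} + 9313} - E{\left(-116,59 \right)} = \sqrt{\left(-127 + \left(-12\right)^{3}\right) + 9313} - -10 = \sqrt{\left(-127 - 1728\right) + 9313} + 10 = \sqrt{-1855 + 9313} + 10 = \sqrt{7458} + 10 = 10 + \sqrt{7458}$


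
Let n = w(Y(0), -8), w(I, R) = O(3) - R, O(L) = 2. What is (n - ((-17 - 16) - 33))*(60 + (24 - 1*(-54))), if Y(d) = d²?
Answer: 10488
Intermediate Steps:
w(I, R) = 2 - R
n = 10 (n = 2 - 1*(-8) = 2 + 8 = 10)
(n - ((-17 - 16) - 33))*(60 + (24 - 1*(-54))) = (10 - ((-17 - 16) - 33))*(60 + (24 - 1*(-54))) = (10 - (-33 - 33))*(60 + (24 + 54)) = (10 - 1*(-66))*(60 + 78) = (10 + 66)*138 = 76*138 = 10488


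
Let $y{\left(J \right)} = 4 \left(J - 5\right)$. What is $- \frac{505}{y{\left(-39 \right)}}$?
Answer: $\frac{505}{176} \approx 2.8693$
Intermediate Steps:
$y{\left(J \right)} = -20 + 4 J$ ($y{\left(J \right)} = 4 \left(-5 + J\right) = -20 + 4 J$)
$- \frac{505}{y{\left(-39 \right)}} = - \frac{505}{-20 + 4 \left(-39\right)} = - \frac{505}{-20 - 156} = - \frac{505}{-176} = \left(-505\right) \left(- \frac{1}{176}\right) = \frac{505}{176}$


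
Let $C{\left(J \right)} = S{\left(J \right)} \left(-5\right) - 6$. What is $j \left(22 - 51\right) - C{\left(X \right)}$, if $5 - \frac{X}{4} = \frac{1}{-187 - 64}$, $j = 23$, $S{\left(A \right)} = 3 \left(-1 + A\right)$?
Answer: $- \frac{94316}{251} \approx -375.76$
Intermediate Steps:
$S{\left(A \right)} = -3 + 3 A$
$X = \frac{5024}{251}$ ($X = 20 - \frac{4}{-187 - 64} = 20 - \frac{4}{-251} = 20 - - \frac{4}{251} = 20 + \frac{4}{251} = \frac{5024}{251} \approx 20.016$)
$C{\left(J \right)} = 9 - 15 J$ ($C{\left(J \right)} = \left(-3 + 3 J\right) \left(-5\right) - 6 = \left(15 - 15 J\right) - 6 = 9 - 15 J$)
$j \left(22 - 51\right) - C{\left(X \right)} = 23 \left(22 - 51\right) - \left(9 - \frac{75360}{251}\right) = 23 \left(-29\right) - \left(9 - \frac{75360}{251}\right) = -667 - - \frac{73101}{251} = -667 + \frac{73101}{251} = - \frac{94316}{251}$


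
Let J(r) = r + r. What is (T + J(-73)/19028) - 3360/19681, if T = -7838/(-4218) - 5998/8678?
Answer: 1694035320438997/1713470131127334 ≈ 0.98866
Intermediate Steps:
T = 10679650/9150951 (T = -7838*(-1/4218) - 5998*1/8678 = 3919/2109 - 2999/4339 = 10679650/9150951 ≈ 1.1671)
J(r) = 2*r
(T + J(-73)/19028) - 3360/19681 = (10679650/9150951 + (2*(-73))/19028) - 3360/19681 = (10679650/9150951 - 146*1/19028) - 3360*1/19681 = (10679650/9150951 - 73/9514) - 3360/19681 = 100938170677/87062147814 - 3360/19681 = 1694035320438997/1713470131127334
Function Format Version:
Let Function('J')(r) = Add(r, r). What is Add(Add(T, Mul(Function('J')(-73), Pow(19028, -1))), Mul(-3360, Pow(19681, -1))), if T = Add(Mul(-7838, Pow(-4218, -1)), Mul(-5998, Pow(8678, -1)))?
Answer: Rational(1694035320438997, 1713470131127334) ≈ 0.98866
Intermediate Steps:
T = Rational(10679650, 9150951) (T = Add(Mul(-7838, Rational(-1, 4218)), Mul(-5998, Rational(1, 8678))) = Add(Rational(3919, 2109), Rational(-2999, 4339)) = Rational(10679650, 9150951) ≈ 1.1671)
Function('J')(r) = Mul(2, r)
Add(Add(T, Mul(Function('J')(-73), Pow(19028, -1))), Mul(-3360, Pow(19681, -1))) = Add(Add(Rational(10679650, 9150951), Mul(Mul(2, -73), Pow(19028, -1))), Mul(-3360, Pow(19681, -1))) = Add(Add(Rational(10679650, 9150951), Mul(-146, Rational(1, 19028))), Mul(-3360, Rational(1, 19681))) = Add(Add(Rational(10679650, 9150951), Rational(-73, 9514)), Rational(-3360, 19681)) = Add(Rational(100938170677, 87062147814), Rational(-3360, 19681)) = Rational(1694035320438997, 1713470131127334)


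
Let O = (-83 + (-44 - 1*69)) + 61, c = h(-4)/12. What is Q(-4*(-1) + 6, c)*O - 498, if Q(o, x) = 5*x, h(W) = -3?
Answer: -1317/4 ≈ -329.25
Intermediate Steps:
c = -1/4 (c = -3/12 = -3*1/12 = -1/4 ≈ -0.25000)
O = -135 (O = (-83 + (-44 - 69)) + 61 = (-83 - 113) + 61 = -196 + 61 = -135)
Q(-4*(-1) + 6, c)*O - 498 = (5*(-1/4))*(-135) - 498 = -5/4*(-135) - 498 = 675/4 - 498 = -1317/4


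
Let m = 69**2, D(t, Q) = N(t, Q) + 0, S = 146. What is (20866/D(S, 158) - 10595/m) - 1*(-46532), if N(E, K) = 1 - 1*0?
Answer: 320871283/4761 ≈ 67396.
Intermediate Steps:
N(E, K) = 1 (N(E, K) = 1 + 0 = 1)
D(t, Q) = 1 (D(t, Q) = 1 + 0 = 1)
m = 4761
(20866/D(S, 158) - 10595/m) - 1*(-46532) = (20866/1 - 10595/4761) - 1*(-46532) = (20866*1 - 10595*1/4761) + 46532 = (20866 - 10595/4761) + 46532 = 99332431/4761 + 46532 = 320871283/4761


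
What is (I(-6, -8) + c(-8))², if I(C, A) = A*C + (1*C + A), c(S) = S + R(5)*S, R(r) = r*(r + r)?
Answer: 139876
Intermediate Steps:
R(r) = 2*r² (R(r) = r*(2*r) = 2*r²)
c(S) = 51*S (c(S) = S + (2*5²)*S = S + (2*25)*S = S + 50*S = 51*S)
I(C, A) = A + C + A*C (I(C, A) = A*C + (C + A) = A*C + (A + C) = A + C + A*C)
(I(-6, -8) + c(-8))² = ((-8 - 6 - 8*(-6)) + 51*(-8))² = ((-8 - 6 + 48) - 408)² = (34 - 408)² = (-374)² = 139876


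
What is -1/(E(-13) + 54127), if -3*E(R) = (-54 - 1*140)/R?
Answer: -39/2110759 ≈ -1.8477e-5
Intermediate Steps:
E(R) = 194/(3*R) (E(R) = -(-54 - 1*140)/(3*R) = -(-54 - 140)/(3*R) = -(-194)/(3*R) = 194/(3*R))
-1/(E(-13) + 54127) = -1/((194/3)/(-13) + 54127) = -1/((194/3)*(-1/13) + 54127) = -1/(-194/39 + 54127) = -1/2110759/39 = -1*39/2110759 = -39/2110759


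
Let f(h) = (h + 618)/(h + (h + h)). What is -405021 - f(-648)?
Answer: -131226809/324 ≈ -4.0502e+5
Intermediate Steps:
f(h) = (618 + h)/(3*h) (f(h) = (618 + h)/(h + 2*h) = (618 + h)/((3*h)) = (618 + h)*(1/(3*h)) = (618 + h)/(3*h))
-405021 - f(-648) = -405021 - (618 - 648)/(3*(-648)) = -405021 - (-1)*(-30)/(3*648) = -405021 - 1*5/324 = -405021 - 5/324 = -131226809/324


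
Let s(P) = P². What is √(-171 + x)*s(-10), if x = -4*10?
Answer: 100*I*√211 ≈ 1452.6*I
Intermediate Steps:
x = -40
√(-171 + x)*s(-10) = √(-171 - 40)*(-10)² = √(-211)*100 = (I*√211)*100 = 100*I*√211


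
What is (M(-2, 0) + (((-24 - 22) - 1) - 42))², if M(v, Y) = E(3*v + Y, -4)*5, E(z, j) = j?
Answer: 11881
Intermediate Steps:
M(v, Y) = -20 (M(v, Y) = -4*5 = -20)
(M(-2, 0) + (((-24 - 22) - 1) - 42))² = (-20 + (((-24 - 22) - 1) - 42))² = (-20 + ((-46 - 1) - 42))² = (-20 + (-47 - 42))² = (-20 - 89)² = (-109)² = 11881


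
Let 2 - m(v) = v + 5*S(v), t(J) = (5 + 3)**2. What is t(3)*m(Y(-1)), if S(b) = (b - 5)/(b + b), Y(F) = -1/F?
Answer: 704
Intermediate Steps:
t(J) = 64 (t(J) = 8**2 = 64)
S(b) = (-5 + b)/(2*b) (S(b) = (-5 + b)/((2*b)) = (-5 + b)*(1/(2*b)) = (-5 + b)/(2*b))
m(v) = 2 - v - 5*(-5 + v)/(2*v) (m(v) = 2 - (v + 5*((-5 + v)/(2*v))) = 2 - (v + 5*(-5 + v)/(2*v)) = 2 + (-v - 5*(-5 + v)/(2*v)) = 2 - v - 5*(-5 + v)/(2*v))
t(3)*m(Y(-1)) = 64*(-1/2 - (-1)/(-1) + 25/(2*((-1/(-1))))) = 64*(-1/2 - (-1)*(-1) + 25/(2*((-1*(-1))))) = 64*(-1/2 - 1*1 + (25/2)/1) = 64*(-1/2 - 1 + (25/2)*1) = 64*(-1/2 - 1 + 25/2) = 64*11 = 704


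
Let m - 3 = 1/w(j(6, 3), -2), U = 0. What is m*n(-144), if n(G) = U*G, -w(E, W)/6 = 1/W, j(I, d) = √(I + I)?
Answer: 0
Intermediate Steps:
j(I, d) = √2*√I (j(I, d) = √(2*I) = √2*√I)
w(E, W) = -6/W
m = 10/3 (m = 3 + 1/(-6/(-2)) = 3 + 1/(-6*(-½)) = 3 + 1/3 = 3 + ⅓ = 10/3 ≈ 3.3333)
n(G) = 0 (n(G) = 0*G = 0)
m*n(-144) = (10/3)*0 = 0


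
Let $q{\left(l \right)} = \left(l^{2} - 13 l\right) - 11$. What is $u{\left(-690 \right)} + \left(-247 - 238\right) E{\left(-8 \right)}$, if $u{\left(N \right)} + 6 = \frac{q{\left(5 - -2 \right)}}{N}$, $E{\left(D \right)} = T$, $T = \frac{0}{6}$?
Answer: $- \frac{4087}{690} \approx -5.9232$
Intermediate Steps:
$T = 0$ ($T = 0 \cdot \frac{1}{6} = 0$)
$q{\left(l \right)} = -11 + l^{2} - 13 l$
$E{\left(D \right)} = 0$
$u{\left(N \right)} = -6 - \frac{53}{N}$ ($u{\left(N \right)} = -6 + \frac{-11 + \left(5 - -2\right)^{2} - 13 \left(5 - -2\right)}{N} = -6 + \frac{-11 + \left(5 + 2\right)^{2} - 13 \left(5 + 2\right)}{N} = -6 + \frac{-11 + 7^{2} - 91}{N} = -6 + \frac{-11 + 49 - 91}{N} = -6 - \frac{53}{N}$)
$u{\left(-690 \right)} + \left(-247 - 238\right) E{\left(-8 \right)} = \left(-6 - \frac{53}{-690}\right) + \left(-247 - 238\right) 0 = \left(-6 - - \frac{53}{690}\right) - 0 = \left(-6 + \frac{53}{690}\right) + 0 = - \frac{4087}{690} + 0 = - \frac{4087}{690}$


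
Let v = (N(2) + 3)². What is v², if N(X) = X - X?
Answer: 81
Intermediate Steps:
N(X) = 0
v = 9 (v = (0 + 3)² = 3² = 9)
v² = 9² = 81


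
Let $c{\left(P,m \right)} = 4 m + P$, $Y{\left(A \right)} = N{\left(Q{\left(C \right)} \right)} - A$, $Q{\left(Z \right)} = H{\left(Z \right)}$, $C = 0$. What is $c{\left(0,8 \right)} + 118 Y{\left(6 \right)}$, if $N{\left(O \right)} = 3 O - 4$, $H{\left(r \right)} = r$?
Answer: $-1148$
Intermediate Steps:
$Q{\left(Z \right)} = Z$
$N{\left(O \right)} = -4 + 3 O$
$Y{\left(A \right)} = -4 - A$ ($Y{\left(A \right)} = \left(-4 + 3 \cdot 0\right) - A = \left(-4 + 0\right) - A = -4 - A$)
$c{\left(P,m \right)} = P + 4 m$
$c{\left(0,8 \right)} + 118 Y{\left(6 \right)} = \left(0 + 4 \cdot 8\right) + 118 \left(-4 - 6\right) = \left(0 + 32\right) + 118 \left(-4 - 6\right) = 32 + 118 \left(-10\right) = 32 - 1180 = -1148$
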